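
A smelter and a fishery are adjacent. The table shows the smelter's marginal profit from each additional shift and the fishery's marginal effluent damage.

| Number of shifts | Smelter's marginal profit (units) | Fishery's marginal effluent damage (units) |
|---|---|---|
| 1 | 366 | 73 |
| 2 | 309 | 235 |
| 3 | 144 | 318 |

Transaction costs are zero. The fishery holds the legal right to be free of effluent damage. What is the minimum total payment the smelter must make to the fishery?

308

Efficient level: marginal profit ≥ marginal effluent damage through level 2, so k* = 2.
With the fishery holding the right, the smelter must at least compensate total damage at k*: 73 + 235 = 308.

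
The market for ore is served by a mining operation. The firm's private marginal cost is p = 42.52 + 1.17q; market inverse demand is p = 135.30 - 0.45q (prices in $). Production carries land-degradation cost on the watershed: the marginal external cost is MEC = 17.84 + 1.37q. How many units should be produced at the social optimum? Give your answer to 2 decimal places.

Social marginal cost = private MC + MEC = 60.36 + 2.54q.
Set SMC = demand: 60.36 + 2.54q = 135.30 - 0.45q → q* = 25.0635.

q* = 25.06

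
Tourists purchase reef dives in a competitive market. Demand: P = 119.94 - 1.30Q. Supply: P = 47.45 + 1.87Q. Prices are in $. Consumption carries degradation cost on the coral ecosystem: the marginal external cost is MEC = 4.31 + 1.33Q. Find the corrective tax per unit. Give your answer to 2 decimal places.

tax = $24.46 per unit

Social marginal benefit = demand − MEC = 115.63 - 2.63Q.
Set SMB = MC: 115.63 - 2.63Q = 47.45 + 1.87Q → Q* = 15.1511.
The Pigouvian tax equals MEC at Q*: 4.31 + 1.33×15.1511 = 24.4610.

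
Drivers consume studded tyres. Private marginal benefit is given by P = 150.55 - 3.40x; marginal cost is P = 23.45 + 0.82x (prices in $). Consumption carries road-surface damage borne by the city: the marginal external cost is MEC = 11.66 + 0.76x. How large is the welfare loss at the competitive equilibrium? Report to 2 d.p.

Market equilibrium (private): 23.45 + 0.82x = 150.55 - 3.40x → x_m = 30.1185.
Social marginal benefit = demand − MEC = 138.89 - 4.16x.
Set SMB = MC: 138.89 - 4.16x = 23.45 + 0.82x → x* = 23.1807.
The welfare-loss triangle has base |x_m − x*| and height MEC(x_m) (the vertical gap between SMB and MC is zero at x* and MEC at x_m).
DWL = ½ × 6.9378 × 34.5500 = 119.8505.

DWL = $119.85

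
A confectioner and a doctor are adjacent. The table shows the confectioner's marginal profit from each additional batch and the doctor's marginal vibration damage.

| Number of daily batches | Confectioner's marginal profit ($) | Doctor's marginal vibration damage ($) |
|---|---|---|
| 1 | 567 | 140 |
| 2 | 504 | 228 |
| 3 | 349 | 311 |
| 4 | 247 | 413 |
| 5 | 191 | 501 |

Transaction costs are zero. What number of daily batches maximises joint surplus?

3

Bargaining reaches the level where marginal profit last exceeds marginal vibration damage.
That holds through level 3 (349 ≥ 311) but not at 4 (247 < 413).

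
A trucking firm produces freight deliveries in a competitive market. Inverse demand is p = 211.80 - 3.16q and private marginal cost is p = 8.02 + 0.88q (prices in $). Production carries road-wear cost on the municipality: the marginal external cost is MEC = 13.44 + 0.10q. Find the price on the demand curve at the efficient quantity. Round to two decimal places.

P = $66.52

Social marginal cost = private MC + MEC = 21.46 + 0.98q.
Set SMC = demand: 21.46 + 0.98q = 211.80 - 3.16q → q* = 45.9758.
Consumer price on the demand curve at q*: 211.80 − 3.16×45.9758 = 66.5165.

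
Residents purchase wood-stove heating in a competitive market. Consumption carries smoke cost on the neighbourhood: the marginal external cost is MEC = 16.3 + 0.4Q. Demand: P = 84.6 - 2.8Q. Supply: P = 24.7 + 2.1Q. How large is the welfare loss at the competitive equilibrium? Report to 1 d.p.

DWL = 42.4

Market equilibrium (private): 24.7 + 2.1Q = 84.6 - 2.8Q → Q_m = 12.2245.
Social marginal benefit = demand − MEC = 68.3 - 3.2Q.
Set SMB = MC: 68.3 - 3.2Q = 24.7 + 2.1Q → Q* = 8.2264.
Height of the DWL triangle at Q_m is MC(Q_m) − SMB(Q_m) = MEC(Q_m) = 21.1898.
DWL = ½ × 3.9981 × 21.1898 = 42.3595.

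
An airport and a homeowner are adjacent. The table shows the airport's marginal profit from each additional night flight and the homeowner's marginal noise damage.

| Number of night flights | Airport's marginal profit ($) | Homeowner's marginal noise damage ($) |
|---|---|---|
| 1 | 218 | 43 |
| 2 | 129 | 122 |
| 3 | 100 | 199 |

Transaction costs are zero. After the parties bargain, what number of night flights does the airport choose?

2

Bargaining reaches the level where marginal profit last exceeds marginal noise damage.
That holds through level 2 (129 ≥ 122) but not at 3 (100 < 199).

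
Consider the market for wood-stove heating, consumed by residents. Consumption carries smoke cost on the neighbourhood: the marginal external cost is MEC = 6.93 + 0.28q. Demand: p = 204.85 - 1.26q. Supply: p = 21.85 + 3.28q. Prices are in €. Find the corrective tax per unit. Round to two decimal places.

tax = €17.16 per unit

Social marginal benefit = demand − MEC = 197.92 - 1.54q.
Set SMB = MC: 197.92 - 1.54q = 21.85 + 3.28q → q* = 36.5290.
The Pigouvian tax equals MEC at q*: 6.93 + 0.28×36.5290 = 17.1581.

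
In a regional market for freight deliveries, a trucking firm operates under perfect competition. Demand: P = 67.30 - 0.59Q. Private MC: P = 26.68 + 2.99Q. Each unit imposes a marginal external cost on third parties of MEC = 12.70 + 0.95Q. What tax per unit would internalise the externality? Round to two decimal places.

Social marginal cost = private MC + MEC = 39.38 + 3.94Q.
Set SMC = demand: 39.38 + 3.94Q = 67.30 - 0.59Q → Q* = 6.1634.
The Pigouvian tax equals MEC at Q*: 12.70 + 0.95×6.1634 = 18.5552.

tax = 18.56 per unit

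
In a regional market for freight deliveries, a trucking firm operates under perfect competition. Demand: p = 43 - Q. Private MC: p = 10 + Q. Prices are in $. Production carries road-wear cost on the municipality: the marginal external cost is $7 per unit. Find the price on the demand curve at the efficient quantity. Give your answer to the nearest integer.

Social marginal cost = private MC + MEC = 17 + Q.
Set SMC = demand: 17 + Q = 43 - Q → Q* = 13.0000.
Consumer price on the demand curve at Q*: 43 − 1×13.0000 = 30.0000.

P = $30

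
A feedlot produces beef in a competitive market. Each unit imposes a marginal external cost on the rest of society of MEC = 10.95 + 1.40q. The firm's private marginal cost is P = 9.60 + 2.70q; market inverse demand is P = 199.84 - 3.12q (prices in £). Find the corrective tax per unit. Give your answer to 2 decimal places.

tax = £45.72 per unit

Social marginal cost = private MC + MEC = 20.55 + 4.10q.
Set SMC = demand: 20.55 + 4.10q = 199.84 - 3.12q → q* = 24.8324.
The Pigouvian tax equals MEC at q*: 10.95 + 1.40×24.8324 = 45.7154.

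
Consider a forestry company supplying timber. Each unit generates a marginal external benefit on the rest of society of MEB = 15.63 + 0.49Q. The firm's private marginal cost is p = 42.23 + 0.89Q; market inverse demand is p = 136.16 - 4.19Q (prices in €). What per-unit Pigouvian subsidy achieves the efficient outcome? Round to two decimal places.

Social marginal cost = private MC − MEB = 26.60 + 0.40Q.
Set SMC = demand: 26.60 + 0.40Q = 136.16 - 4.19Q → Q* = 23.8693.
The Pigouvian subsidy equals MEB at Q*: 15.63 + 0.49×23.8693 = 27.3260.

subsidy = €27.33 per unit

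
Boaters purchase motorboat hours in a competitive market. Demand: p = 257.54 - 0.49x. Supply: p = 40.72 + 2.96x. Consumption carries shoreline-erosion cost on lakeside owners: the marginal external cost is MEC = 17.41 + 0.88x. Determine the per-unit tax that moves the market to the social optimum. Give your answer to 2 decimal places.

tax = 57.94 per unit

Social marginal benefit = demand − MEC = 240.13 - 1.37x.
Set SMB = MC: 240.13 - 1.37x = 40.72 + 2.96x → x* = 46.0531.
The Pigouvian tax equals MEC at x*: 17.41 + 0.88×46.0531 = 57.9367.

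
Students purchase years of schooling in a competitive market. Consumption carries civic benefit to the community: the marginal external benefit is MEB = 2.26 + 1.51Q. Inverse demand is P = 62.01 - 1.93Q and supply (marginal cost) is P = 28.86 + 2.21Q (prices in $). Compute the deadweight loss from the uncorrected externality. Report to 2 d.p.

Market equilibrium (private): 28.86 + 2.21Q = 62.01 - 1.93Q → Q_m = 8.0072.
Social marginal benefit = demand + MEB = 64.27 - 0.42Q.
Set SMB = MC: 64.27 - 0.42Q = 28.86 + 2.21Q → Q* = 13.4639.
The loss is the area between SMB and MC from Q* to Q_m; with linear curves that's a triangle of height MEB(Q_m).
DWL = ½ × 5.4567 × 14.3509 = 39.1543.

DWL = $39.15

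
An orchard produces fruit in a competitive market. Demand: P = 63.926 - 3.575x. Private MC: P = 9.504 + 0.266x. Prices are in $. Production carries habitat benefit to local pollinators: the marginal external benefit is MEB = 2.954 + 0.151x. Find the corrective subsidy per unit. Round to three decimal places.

Social marginal cost = private MC − MEB = 6.550 + 0.115x.
Set SMC = demand: 6.550 + 0.115x = 63.926 - 3.575x → x* = 15.5491.
The Pigouvian subsidy equals MEB at x*: 2.954 + 0.151×15.5491 = 5.3019.

subsidy = $5.302 per unit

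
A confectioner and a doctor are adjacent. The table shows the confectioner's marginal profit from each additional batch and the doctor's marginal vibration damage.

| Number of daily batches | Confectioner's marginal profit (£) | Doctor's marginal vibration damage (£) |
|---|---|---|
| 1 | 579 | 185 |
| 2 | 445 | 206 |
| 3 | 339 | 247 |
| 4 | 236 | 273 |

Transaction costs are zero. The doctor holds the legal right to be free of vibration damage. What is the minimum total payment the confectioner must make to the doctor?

Efficient level: marginal profit ≥ marginal vibration damage through level 3, so k* = 3.
With the doctor holding the right, the confectioner must at least compensate total damage at k*: 185 + 206 + 247 = 638.

£638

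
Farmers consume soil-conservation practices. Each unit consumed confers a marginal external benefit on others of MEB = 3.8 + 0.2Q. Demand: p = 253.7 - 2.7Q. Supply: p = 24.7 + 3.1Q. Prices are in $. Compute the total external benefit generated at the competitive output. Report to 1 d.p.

$305.9

Market equilibrium (private): 24.7 + 3.1Q = 253.7 - 2.7Q → Q_m = 39.4828.
Total external benefit = ∫₀^{Q_m} (3.8 + 0.2Q) dQ = 3.8×39.4828 + ½×0.2×39.4828² = 305.9238.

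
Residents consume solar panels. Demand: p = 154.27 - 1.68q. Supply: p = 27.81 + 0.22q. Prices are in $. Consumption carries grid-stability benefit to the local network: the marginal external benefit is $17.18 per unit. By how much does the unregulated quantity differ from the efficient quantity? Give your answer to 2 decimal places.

Market equilibrium (private): 27.81 + 0.22q = 154.27 - 1.68q → q_m = 66.5579.
Social marginal benefit = demand + MEB = 171.45 - 1.68q.
Set SMB = MC: 171.45 - 1.68q = 27.81 + 0.22q → q* = 75.6000.
Gap = |66.5579 − 75.6000| = 9.0421.

9.04 units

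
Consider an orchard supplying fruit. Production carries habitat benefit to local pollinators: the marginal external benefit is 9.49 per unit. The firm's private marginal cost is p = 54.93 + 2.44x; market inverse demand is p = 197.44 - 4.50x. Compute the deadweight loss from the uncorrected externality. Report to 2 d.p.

Market equilibrium (private): 54.93 + 2.44x = 197.44 - 4.50x → x_m = 20.5346.
Social marginal cost = private MC − MEB = 45.44 + 2.44x.
Set SMC = demand: 45.44 + 2.44x = 197.44 - 4.50x → x* = 21.9020.
Height of the DWL triangle at x_m is demand(x_m) − SMC(x_m) = MEB(x_m) = 9.4900.
DWL = ½ × 1.3674 × 9.4900 = 6.4883.

DWL = 6.49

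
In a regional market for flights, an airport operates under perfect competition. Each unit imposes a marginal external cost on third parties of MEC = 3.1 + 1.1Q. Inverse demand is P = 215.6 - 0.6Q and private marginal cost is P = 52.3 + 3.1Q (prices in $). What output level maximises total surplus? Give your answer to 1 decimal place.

Q* = 33.4

Social marginal cost = private MC + MEC = 55.4 + 4.2Q.
Set SMC = demand: 55.4 + 4.2Q = 215.6 - 0.6Q → Q* = 33.3750.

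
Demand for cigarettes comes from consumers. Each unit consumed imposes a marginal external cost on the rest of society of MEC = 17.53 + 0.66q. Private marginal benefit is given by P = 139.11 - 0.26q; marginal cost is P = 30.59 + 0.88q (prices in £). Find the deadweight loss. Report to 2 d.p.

DWL = £1793.70

Market equilibrium (private): 30.59 + 0.88q = 139.11 - 0.26q → q_m = 95.1930.
Social marginal benefit = demand − MEC = 121.58 - 0.92q.
Set SMB = MC: 121.58 - 0.92q = 30.59 + 0.88q → q* = 50.5500.
Between q* and q_m the wedge MC − SMB runs linearly from 0 to MEC(q_m), so the loss is a triangle.
DWL = ½ × 44.6430 × 80.3574 = 1793.6977.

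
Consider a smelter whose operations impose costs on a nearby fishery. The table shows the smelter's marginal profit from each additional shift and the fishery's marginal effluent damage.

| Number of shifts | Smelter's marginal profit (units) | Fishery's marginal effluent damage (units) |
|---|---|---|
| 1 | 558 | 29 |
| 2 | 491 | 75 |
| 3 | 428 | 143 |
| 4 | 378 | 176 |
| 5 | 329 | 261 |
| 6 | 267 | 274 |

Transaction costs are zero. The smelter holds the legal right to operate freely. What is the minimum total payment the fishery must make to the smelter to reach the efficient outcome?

267

Left alone the smelter would choose level 6 (marginal profit stays positive).
Efficient level: k* = 5 (marginal profit ≥ marginal effluent damage through 5).
The fishery must at least cover the smelter's forgone profit from cutting 6→5: 267 = 267.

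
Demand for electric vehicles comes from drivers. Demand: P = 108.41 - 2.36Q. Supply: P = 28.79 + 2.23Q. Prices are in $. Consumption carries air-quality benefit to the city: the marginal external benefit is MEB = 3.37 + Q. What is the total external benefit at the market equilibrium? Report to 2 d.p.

Market equilibrium (private): 28.79 + 2.23Q = 108.41 - 2.36Q → Q_m = 17.3464.
Total external benefit = ∫₀^{Q_m} (3.37 + 1.00Q) dQ = 3.37×17.3464 + ½×1.00×17.3464² = 208.9062.

$208.91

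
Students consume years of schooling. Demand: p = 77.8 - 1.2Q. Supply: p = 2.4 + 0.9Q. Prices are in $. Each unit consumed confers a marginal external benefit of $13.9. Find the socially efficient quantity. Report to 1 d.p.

Social marginal benefit = demand + MEB = 91.7 - 1.2Q.
Set SMB = MC: 91.7 - 1.2Q = 2.4 + 0.9Q → Q* = 42.5238.

Q* = 42.5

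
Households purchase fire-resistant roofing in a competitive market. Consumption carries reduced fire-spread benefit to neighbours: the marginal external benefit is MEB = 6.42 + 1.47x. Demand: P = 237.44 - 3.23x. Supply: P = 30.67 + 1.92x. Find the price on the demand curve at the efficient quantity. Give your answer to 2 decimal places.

P = 50.32

Social marginal benefit = demand + MEB = 243.86 - 1.76x.
Set SMB = MC: 243.86 - 1.76x = 30.67 + 1.92x → x* = 57.9321.
Consumer price on the demand curve at x*: 237.44 − 3.23×57.9321 = 50.3193.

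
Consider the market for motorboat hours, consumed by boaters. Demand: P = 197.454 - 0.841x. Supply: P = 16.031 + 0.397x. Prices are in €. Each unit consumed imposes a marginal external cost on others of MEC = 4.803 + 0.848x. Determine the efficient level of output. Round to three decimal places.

x* = 84.669

Social marginal benefit = demand − MEC = 192.651 - 1.689x.
Set SMB = MC: 192.651 - 1.689x = 16.031 + 0.397x → x* = 84.6692.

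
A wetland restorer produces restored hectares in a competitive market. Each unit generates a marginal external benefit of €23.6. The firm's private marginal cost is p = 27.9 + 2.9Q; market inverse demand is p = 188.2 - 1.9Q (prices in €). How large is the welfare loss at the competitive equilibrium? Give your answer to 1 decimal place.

DWL = €58.0

Market equilibrium (private): 27.9 + 2.9Q = 188.2 - 1.9Q → Q_m = 33.3958.
Social marginal cost = private MC − MEB = 4.3 + 2.9Q.
Set SMC = demand: 4.3 + 2.9Q = 188.2 - 1.9Q → Q* = 38.3125.
Between Q* and Q_m the wedge demand − SMC runs linearly from 0 to MEB(Q_m), so the loss is a triangle.
DWL = ½ × 4.9167 × 23.6000 = 58.0171.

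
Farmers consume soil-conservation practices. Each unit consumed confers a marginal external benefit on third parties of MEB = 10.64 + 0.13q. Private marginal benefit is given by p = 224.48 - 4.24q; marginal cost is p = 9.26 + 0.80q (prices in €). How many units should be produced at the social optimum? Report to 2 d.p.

q* = 46.00

Social marginal benefit = demand + MEB = 235.12 - 4.11q.
Set SMB = MC: 235.12 - 4.11q = 9.26 + 0.80q → q* = 46.0000.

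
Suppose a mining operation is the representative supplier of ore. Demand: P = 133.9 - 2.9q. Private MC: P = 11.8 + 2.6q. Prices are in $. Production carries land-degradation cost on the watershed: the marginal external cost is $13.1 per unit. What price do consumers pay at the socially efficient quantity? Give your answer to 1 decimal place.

P = $76.4

Social marginal cost = private MC + MEC = 24.9 + 2.6q.
Set SMC = demand: 24.9 + 2.6q = 133.9 - 2.9q → q* = 19.8182.
Consumer price on the demand curve at q*: 133.9 − 2.9×19.8182 = 76.4272.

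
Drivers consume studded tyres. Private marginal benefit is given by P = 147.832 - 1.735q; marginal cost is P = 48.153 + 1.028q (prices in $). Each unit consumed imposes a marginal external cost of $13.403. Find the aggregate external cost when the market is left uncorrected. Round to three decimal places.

$483.532

Market equilibrium (private): 48.153 + 1.028q = 147.832 - 1.735q → q_m = 36.0764.
Total external cost = MEC × q_m = 13.403 × 36.0764 = 483.5320.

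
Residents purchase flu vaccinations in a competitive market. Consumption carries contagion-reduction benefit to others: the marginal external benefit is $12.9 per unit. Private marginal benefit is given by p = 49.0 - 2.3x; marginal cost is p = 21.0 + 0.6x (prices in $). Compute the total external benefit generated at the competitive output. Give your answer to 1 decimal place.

Market equilibrium (private): 21.0 + 0.6x = 49.0 - 2.3x → x_m = 9.6552.
Total external benefit = MEB × x_m = 12.9 × 9.6552 = 124.5521.

$124.6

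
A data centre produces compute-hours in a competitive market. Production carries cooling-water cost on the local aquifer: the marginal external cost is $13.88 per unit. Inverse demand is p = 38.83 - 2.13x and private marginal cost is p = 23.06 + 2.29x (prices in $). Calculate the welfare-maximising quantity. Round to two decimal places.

x* = 0.43

Social marginal cost = private MC + MEC = 36.94 + 2.29x.
Set SMC = demand: 36.94 + 2.29x = 38.83 - 2.13x → x* = 0.4276.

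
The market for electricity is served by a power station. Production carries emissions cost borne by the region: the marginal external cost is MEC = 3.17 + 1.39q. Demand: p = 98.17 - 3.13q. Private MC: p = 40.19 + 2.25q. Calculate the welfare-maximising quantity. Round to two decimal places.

Social marginal cost = private MC + MEC = 43.36 + 3.64q.
Set SMC = demand: 43.36 + 3.64q = 98.17 - 3.13q → q* = 8.0960.

q* = 8.10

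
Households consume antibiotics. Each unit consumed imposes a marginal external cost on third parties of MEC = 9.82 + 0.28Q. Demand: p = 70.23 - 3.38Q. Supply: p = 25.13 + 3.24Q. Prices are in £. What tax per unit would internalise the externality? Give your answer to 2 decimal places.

tax = £11.25 per unit

Social marginal benefit = demand − MEC = 60.41 - 3.66Q.
Set SMB = MC: 60.41 - 3.66Q = 25.13 + 3.24Q → Q* = 5.1130.
The Pigouvian tax equals MEC at Q*: 9.82 + 0.28×5.1130 = 11.2516.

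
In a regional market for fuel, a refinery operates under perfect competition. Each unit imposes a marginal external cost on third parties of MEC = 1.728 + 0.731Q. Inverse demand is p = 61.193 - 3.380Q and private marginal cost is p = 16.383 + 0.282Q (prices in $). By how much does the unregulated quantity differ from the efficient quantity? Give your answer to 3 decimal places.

2.430 units

Market equilibrium (private): 16.383 + 0.282Q = 61.193 - 3.380Q → Q_m = 12.2365.
Social marginal cost = private MC + MEC = 18.111 + 1.013Q.
Set SMC = demand: 18.111 + 1.013Q = 61.193 - 3.380Q → Q* = 9.8070.
Gap = |12.2365 − 9.8070| = 2.4295.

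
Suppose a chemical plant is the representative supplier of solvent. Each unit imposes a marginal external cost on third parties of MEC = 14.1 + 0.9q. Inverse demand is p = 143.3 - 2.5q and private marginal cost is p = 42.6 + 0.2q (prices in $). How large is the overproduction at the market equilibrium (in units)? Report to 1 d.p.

13.2 units

Market equilibrium (private): 42.6 + 0.2q = 143.3 - 2.5q → q_m = 37.2963.
Social marginal cost = private MC + MEC = 56.7 + 1.1q.
Set SMC = demand: 56.7 + 1.1q = 143.3 - 2.5q → q* = 24.0556.
Gap = |37.2963 − 24.0556| = 13.2407.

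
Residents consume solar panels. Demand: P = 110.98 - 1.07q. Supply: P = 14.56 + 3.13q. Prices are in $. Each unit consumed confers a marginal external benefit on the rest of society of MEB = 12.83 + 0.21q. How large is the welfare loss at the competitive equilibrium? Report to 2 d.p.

DWL = $39.04

Market equilibrium (private): 14.56 + 3.13q = 110.98 - 1.07q → q_m = 22.9571.
Social marginal benefit = demand + MEB = 123.81 - 0.86q.
Set SMB = MC: 123.81 - 0.86q = 14.56 + 3.13q → q* = 27.3810.
Height of the DWL triangle at q_m is SMB(q_m) − MC(q_m) = MEB(q_m) = 17.6510.
DWL = ½ × 4.4239 × 17.6510 = 39.0431.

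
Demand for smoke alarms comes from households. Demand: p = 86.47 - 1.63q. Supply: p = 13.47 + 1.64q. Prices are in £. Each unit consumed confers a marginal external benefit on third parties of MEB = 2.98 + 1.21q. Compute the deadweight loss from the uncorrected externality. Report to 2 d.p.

DWL = £218.33

Market equilibrium (private): 13.47 + 1.64q = 86.47 - 1.63q → q_m = 22.3242.
Social marginal benefit = demand + MEB = 89.45 - 0.42q.
Set SMB = MC: 89.45 - 0.42q = 13.47 + 1.64q → q* = 36.8835.
The welfare-loss triangle has base |q_m − q*| and height MEB(q_m) (the vertical gap between SMB and MC is zero at q* and MEB at q_m).
DWL = ½ × 14.5593 × 29.9922 = 218.3327.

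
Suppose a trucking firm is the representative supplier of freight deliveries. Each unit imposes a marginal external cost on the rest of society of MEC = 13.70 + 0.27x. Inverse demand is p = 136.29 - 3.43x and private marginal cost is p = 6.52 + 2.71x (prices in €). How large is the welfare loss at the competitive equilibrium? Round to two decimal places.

DWL = €29.38

Market equilibrium (private): 6.52 + 2.71x = 136.29 - 3.43x → x_m = 21.1352.
Social marginal cost = private MC + MEC = 20.22 + 2.98x.
Set SMC = demand: 20.22 + 2.98x = 136.29 - 3.43x → x* = 18.1076.
The loss is the area between SMC and demand from x* to x_m; with linear curves that's a triangle of height MEC(x_m).
DWL = ½ × 3.0276 × 19.4065 = 29.3776.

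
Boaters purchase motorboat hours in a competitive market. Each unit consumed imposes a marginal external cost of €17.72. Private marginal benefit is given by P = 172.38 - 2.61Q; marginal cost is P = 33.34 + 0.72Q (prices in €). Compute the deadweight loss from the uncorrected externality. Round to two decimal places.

Market equilibrium (private): 33.34 + 0.72Q = 172.38 - 2.61Q → Q_m = 41.7538.
Social marginal benefit = demand − MEC = 154.66 - 2.61Q.
Set SMB = MC: 154.66 - 2.61Q = 33.34 + 0.72Q → Q* = 36.4324.
The loss is the area between SMB and MC from Q* to Q_m; with linear curves that's a triangle of height MEC(Q_m).
DWL = ½ × 5.3214 × 17.7200 = 47.1476.

DWL = €47.15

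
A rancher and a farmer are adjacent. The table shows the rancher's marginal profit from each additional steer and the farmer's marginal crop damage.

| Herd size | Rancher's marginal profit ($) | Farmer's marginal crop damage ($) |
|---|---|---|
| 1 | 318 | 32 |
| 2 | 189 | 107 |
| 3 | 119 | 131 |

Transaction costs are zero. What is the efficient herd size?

2

Bargaining reaches the level where marginal profit last exceeds marginal crop damage.
That holds through level 2 (189 ≥ 107) but not at 3 (119 < 131).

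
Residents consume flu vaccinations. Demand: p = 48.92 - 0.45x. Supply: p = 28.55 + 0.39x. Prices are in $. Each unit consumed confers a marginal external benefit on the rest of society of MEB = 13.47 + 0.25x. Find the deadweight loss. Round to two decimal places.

DWL = $323.32

Market equilibrium (private): 28.55 + 0.39x = 48.92 - 0.45x → x_m = 24.2500.
Social marginal benefit = demand + MEB = 62.39 - 0.20x.
Set SMB = MC: 62.39 - 0.20x = 28.55 + 0.39x → x* = 57.3559.
Between x* and x_m the wedge SMB − MC runs linearly from 0 to MEB(x_m), so the loss is a triangle.
DWL = ½ × 33.1059 × 19.5325 = 323.3205.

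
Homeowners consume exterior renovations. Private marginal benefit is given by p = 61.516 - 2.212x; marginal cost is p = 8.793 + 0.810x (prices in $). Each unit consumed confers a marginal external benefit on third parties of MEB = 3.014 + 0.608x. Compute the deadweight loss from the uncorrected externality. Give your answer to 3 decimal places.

Market equilibrium (private): 8.793 + 0.810x = 61.516 - 2.212x → x_m = 17.4464.
Social marginal benefit = demand + MEB = 64.530 - 1.604x.
Set SMB = MC: 64.530 - 1.604x = 8.793 + 0.810x → x* = 23.0891.
Height of the DWL triangle at x_m is SMB(x_m) − MC(x_m) = MEB(x_m) = 13.6214.
DWL = ½ × 5.6427 × 13.6214 = 38.4307.

DWL = $38.431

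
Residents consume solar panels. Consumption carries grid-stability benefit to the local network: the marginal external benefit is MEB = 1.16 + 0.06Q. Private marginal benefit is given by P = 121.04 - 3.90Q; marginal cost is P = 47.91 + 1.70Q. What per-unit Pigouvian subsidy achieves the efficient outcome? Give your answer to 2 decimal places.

Social marginal benefit = demand + MEB = 122.20 - 3.84Q.
Set SMB = MC: 122.20 - 3.84Q = 47.91 + 1.70Q → Q* = 13.4097.
The Pigouvian subsidy equals MEB at Q*: 1.16 + 0.06×13.4097 = 1.9646.

subsidy = 1.96 per unit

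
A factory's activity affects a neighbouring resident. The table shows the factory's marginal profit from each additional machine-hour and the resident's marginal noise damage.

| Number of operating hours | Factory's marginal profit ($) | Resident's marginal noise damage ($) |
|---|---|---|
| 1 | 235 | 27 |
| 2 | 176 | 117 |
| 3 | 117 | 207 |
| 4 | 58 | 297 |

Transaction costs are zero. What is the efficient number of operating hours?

2

Bargaining reaches the level where marginal profit last exceeds marginal noise damage.
That holds through level 2 (176 ≥ 117) but not at 3 (117 < 207).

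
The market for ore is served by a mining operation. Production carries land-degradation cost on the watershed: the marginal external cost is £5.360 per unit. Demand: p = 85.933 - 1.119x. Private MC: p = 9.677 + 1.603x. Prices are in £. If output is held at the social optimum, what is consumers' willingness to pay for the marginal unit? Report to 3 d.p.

P = £56.788

Social marginal cost = private MC + MEC = 15.037 + 1.603x.
Set SMC = demand: 15.037 + 1.603x = 85.933 - 1.119x → x* = 26.0456.
Consumer price on the demand curve at x*: 85.933 − 1.119×26.0456 = 56.7880.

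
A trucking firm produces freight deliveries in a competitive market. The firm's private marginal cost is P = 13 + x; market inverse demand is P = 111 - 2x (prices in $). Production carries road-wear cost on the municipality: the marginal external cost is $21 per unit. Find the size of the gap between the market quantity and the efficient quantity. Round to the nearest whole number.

Market equilibrium (private): 13 + x = 111 - 2x → x_m = 32.6667.
Social marginal cost = private MC + MEC = 34 + x.
Set SMC = demand: 34 + x = 111 - 2x → x* = 25.6667.
Gap = |32.6667 − 25.6667| = 7.0000.

7 units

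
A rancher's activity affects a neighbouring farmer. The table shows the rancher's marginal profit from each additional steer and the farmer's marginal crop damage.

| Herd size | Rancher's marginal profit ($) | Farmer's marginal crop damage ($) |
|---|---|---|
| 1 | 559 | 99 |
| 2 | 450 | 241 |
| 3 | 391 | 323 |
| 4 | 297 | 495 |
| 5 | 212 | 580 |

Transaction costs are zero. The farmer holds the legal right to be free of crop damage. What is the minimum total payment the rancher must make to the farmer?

Efficient level: marginal profit ≥ marginal crop damage through level 3, so k* = 3.
With the farmer holding the right, the rancher must at least compensate total damage at k*: 99 + 241 + 323 = 663.

$663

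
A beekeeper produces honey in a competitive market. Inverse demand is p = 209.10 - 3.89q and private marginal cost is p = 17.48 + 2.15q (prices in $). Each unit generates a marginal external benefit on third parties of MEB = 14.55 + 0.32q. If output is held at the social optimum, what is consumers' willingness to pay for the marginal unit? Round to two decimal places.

Social marginal cost = private MC − MEB = 2.93 + 1.83q.
Set SMC = demand: 2.93 + 1.83q = 209.10 - 3.89q → q* = 36.0437.
Consumer price on the demand curve at q*: 209.10 − 3.89×36.0437 = 68.8900.

P = $68.89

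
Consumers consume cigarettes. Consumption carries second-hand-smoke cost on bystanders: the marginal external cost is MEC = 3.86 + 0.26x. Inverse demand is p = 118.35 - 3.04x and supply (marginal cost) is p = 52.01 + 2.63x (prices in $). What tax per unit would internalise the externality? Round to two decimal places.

Social marginal benefit = demand − MEC = 114.49 - 3.30x.
Set SMB = MC: 114.49 - 3.30x = 52.01 + 2.63x → x* = 10.5363.
The Pigouvian tax equals MEC at x*: 3.86 + 0.26×10.5363 = 6.5994.

tax = $6.60 per unit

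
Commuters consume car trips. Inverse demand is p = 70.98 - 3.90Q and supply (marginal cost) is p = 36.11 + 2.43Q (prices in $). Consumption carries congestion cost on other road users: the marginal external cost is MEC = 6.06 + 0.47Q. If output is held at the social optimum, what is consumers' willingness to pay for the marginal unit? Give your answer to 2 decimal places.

Social marginal benefit = demand − MEC = 64.92 - 4.37Q.
Set SMB = MC: 64.92 - 4.37Q = 36.11 + 2.43Q → Q* = 4.2368.
Consumer price on the demand curve at Q*: 70.98 − 3.90×4.2368 = 54.4565.

P = $54.46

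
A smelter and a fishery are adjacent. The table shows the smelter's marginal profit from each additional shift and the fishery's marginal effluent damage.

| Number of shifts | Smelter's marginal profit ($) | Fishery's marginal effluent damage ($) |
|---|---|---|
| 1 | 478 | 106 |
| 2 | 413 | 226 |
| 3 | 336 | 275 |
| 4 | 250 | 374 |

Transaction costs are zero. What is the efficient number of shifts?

3

Bargaining reaches the level where marginal profit last exceeds marginal effluent damage.
That holds through level 3 (336 ≥ 275) but not at 4 (250 < 374).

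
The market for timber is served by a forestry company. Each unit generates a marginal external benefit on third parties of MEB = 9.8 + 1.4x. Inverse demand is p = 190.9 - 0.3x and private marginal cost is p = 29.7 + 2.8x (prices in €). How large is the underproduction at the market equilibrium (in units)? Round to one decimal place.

Market equilibrium (private): 29.7 + 2.8x = 190.9 - 0.3x → x_m = 52.0000.
Social marginal cost = private MC − MEB = 19.9 + 1.4x.
Set SMC = demand: 19.9 + 1.4x = 190.9 - 0.3x → x* = 100.5882.
Gap = |52.0000 − 100.5882| = 48.5882.

48.6 units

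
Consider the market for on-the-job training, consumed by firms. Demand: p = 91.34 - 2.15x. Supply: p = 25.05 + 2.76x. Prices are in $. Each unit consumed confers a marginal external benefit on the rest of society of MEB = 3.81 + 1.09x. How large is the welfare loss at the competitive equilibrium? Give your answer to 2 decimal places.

DWL = $44.92

Market equilibrium (private): 25.05 + 2.76x = 91.34 - 2.15x → x_m = 13.5010.
Social marginal benefit = demand + MEB = 95.15 - 1.06x.
Set SMB = MC: 95.15 - 1.06x = 25.05 + 2.76x → x* = 18.3508.
The welfare-loss triangle has base |x_m − x*| and height MEB(x_m) (the vertical gap between SMB and MC is zero at x* and MEB at x_m).
DWL = ½ × 4.8498 × 18.5261 = 44.9239.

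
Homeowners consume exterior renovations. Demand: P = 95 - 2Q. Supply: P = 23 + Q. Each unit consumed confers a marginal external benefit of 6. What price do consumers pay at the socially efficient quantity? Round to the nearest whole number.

P = 43

Social marginal benefit = demand + MEB = 101 - 2Q.
Set SMB = MC: 101 - 2Q = 23 + Q → Q* = 26.0000.
Consumer price on the demand curve at Q*: 95 − 2×26.0000 = 43.0000.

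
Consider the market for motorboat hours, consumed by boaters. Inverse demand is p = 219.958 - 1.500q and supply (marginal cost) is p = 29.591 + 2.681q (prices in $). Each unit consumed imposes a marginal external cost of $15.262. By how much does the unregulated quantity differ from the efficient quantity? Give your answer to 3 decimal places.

Market equilibrium (private): 29.591 + 2.681q = 219.958 - 1.500q → q_m = 45.5315.
Social marginal benefit = demand − MEC = 204.696 - 1.500q.
Set SMB = MC: 204.696 - 1.500q = 29.591 + 2.681q → q* = 41.8811.
Gap = |45.5315 − 41.8811| = 3.6504.

3.650 units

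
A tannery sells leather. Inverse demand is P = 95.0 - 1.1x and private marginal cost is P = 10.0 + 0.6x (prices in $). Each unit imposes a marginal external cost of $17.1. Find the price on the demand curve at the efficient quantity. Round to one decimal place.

Social marginal cost = private MC + MEC = 27.1 + 0.6x.
Set SMC = demand: 27.1 + 0.6x = 95.0 - 1.1x → x* = 39.9412.
Consumer price on the demand curve at x*: 95.0 − 1.1×39.9412 = 51.0647.

P = $51.1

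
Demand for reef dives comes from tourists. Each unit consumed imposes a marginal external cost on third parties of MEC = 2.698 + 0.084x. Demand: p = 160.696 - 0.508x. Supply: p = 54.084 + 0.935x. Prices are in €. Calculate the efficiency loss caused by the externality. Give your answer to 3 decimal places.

Market equilibrium (private): 54.084 + 0.935x = 160.696 - 0.508x → x_m = 73.8822.
Social marginal benefit = demand − MEC = 157.998 - 0.592x.
Set SMB = MC: 157.998 - 0.592x = 54.084 + 0.935x → x* = 68.0511.
Between x* and x_m the wedge MC − SMB runs linearly from 0 to MEC(x_m), so the loss is a triangle.
DWL = ½ × 5.8311 × 8.9041 = 25.9603.

DWL = €25.960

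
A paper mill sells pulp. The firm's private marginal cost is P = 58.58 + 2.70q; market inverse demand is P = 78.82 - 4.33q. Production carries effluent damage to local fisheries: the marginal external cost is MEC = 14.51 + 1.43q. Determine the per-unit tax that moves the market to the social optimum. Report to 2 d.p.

tax = 15.48 per unit

Social marginal cost = private MC + MEC = 73.09 + 4.13q.
Set SMC = demand: 73.09 + 4.13q = 78.82 - 4.33q → q* = 0.6773.
The Pigouvian tax equals MEC at q*: 14.51 + 1.43×0.6773 = 15.4785.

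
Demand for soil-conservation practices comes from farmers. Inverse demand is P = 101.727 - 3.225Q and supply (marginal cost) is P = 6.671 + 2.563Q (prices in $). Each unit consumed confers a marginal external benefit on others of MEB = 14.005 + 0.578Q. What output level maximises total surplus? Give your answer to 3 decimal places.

Social marginal benefit = demand + MEB = 115.732 - 2.647Q.
Set SMB = MC: 115.732 - 2.647Q = 6.671 + 2.563Q → Q* = 20.9330.

Q* = 20.933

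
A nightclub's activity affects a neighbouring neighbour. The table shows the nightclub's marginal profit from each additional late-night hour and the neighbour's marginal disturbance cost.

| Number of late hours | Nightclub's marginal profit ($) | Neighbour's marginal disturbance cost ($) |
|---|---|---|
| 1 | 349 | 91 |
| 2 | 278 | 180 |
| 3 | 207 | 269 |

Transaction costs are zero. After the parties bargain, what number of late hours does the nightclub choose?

2

Bargaining reaches the level where marginal profit last exceeds marginal disturbance cost.
That holds through level 2 (278 ≥ 180) but not at 3 (207 < 269).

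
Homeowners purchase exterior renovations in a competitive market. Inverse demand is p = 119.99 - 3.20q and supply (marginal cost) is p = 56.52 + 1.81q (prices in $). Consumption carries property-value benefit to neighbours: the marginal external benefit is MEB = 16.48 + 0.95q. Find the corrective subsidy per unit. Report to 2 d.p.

Social marginal benefit = demand + MEB = 136.47 - 2.25q.
Set SMB = MC: 136.47 - 2.25q = 56.52 + 1.81q → q* = 19.6921.
The Pigouvian subsidy equals MEB at q*: 16.48 + 0.95×19.6921 = 35.1875.

subsidy = $35.19 per unit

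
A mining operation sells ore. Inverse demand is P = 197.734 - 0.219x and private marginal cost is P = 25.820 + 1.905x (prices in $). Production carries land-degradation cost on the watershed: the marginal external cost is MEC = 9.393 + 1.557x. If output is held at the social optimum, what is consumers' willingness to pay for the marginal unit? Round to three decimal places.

Social marginal cost = private MC + MEC = 35.213 + 3.462x.
Set SMC = demand: 35.213 + 3.462x = 197.734 - 0.219x → x* = 44.1513.
Consumer price on the demand curve at x*: 197.734 − 0.219×44.1513 = 188.0649.

P = $188.065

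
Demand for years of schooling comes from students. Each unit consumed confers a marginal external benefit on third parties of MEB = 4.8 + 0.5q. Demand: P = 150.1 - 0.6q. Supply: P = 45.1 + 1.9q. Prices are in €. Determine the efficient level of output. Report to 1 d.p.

Social marginal benefit = demand + MEB = 154.9 - 0.1q.
Set SMB = MC: 154.9 - 0.1q = 45.1 + 1.9q → q* = 54.9000.

q* = 54.9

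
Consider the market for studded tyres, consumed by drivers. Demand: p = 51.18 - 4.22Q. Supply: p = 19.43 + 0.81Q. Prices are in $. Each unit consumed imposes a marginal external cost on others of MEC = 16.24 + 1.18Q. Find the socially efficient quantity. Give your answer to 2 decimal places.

Social marginal benefit = demand − MEC = 34.94 - 5.40Q.
Set SMB = MC: 34.94 - 5.40Q = 19.43 + 0.81Q → Q* = 2.4976.

Q* = 2.50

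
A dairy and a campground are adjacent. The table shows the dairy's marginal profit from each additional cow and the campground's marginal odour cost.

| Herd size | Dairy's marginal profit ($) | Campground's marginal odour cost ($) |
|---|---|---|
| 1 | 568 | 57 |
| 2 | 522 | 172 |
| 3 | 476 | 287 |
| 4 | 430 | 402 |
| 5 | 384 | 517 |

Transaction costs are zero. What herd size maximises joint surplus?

4

Bargaining reaches the level where marginal profit last exceeds marginal odour cost.
That holds through level 4 (430 ≥ 402) but not at 5 (384 < 517).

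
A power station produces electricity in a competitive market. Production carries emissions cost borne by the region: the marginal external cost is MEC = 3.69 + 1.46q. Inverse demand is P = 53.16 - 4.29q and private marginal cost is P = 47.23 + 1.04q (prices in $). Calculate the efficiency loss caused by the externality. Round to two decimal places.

DWL = $2.08

Market equilibrium (private): 47.23 + 1.04q = 53.16 - 4.29q → q_m = 1.1126.
Social marginal cost = private MC + MEC = 50.92 + 2.50q.
Set SMC = demand: 50.92 + 2.50q = 53.16 - 4.29q → q* = 0.3299.
Height of the DWL triangle at q_m is SMC(q_m) − demand(q_m) = MEC(q_m) = 5.3144.
DWL = ½ × 0.7827 × 5.3144 = 2.0798.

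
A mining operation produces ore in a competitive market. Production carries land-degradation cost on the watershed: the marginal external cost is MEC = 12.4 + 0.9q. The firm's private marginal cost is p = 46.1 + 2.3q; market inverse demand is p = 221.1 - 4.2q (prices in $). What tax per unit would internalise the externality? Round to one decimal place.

Social marginal cost = private MC + MEC = 58.5 + 3.2q.
Set SMC = demand: 58.5 + 3.2q = 221.1 - 4.2q → q* = 21.9730.
The Pigouvian tax equals MEC at q*: 12.4 + 0.9×21.9730 = 32.1757.

tax = $32.2 per unit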